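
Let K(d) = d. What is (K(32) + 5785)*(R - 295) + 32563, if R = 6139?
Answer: 34027111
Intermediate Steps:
(K(32) + 5785)*(R - 295) + 32563 = (32 + 5785)*(6139 - 295) + 32563 = 5817*5844 + 32563 = 33994548 + 32563 = 34027111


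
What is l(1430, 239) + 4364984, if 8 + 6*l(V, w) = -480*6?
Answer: 13093508/3 ≈ 4.3645e+6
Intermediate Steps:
l(V, w) = -1444/3 (l(V, w) = -4/3 + (-480*6)/6 = -4/3 + (⅙)*(-2880) = -4/3 - 480 = -1444/3)
l(1430, 239) + 4364984 = -1444/3 + 4364984 = 13093508/3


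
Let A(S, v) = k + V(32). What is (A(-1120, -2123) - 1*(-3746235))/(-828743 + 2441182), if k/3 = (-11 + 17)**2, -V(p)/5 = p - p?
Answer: 3746343/1612439 ≈ 2.3234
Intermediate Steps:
V(p) = 0 (V(p) = -5*(p - p) = -5*0 = 0)
k = 108 (k = 3*(-11 + 17)**2 = 3*6**2 = 3*36 = 108)
A(S, v) = 108 (A(S, v) = 108 + 0 = 108)
(A(-1120, -2123) - 1*(-3746235))/(-828743 + 2441182) = (108 - 1*(-3746235))/(-828743 + 2441182) = (108 + 3746235)/1612439 = 3746343*(1/1612439) = 3746343/1612439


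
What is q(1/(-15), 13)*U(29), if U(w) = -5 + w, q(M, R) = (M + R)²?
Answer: 301088/75 ≈ 4014.5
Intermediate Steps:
q(1/(-15), 13)*U(29) = (1/(-15) + 13)²*(-5 + 29) = (-1/15 + 13)²*24 = (194/15)²*24 = (37636/225)*24 = 301088/75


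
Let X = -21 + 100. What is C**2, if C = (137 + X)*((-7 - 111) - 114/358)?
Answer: 20927550712896/32041 ≈ 6.5315e+8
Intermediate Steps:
X = 79
C = -4574664/179 (C = (137 + 79)*((-7 - 111) - 114/358) = 216*(-118 - 114*1/358) = 216*(-118 - 57/179) = 216*(-21179/179) = -4574664/179 ≈ -25557.)
C**2 = (-4574664/179)**2 = 20927550712896/32041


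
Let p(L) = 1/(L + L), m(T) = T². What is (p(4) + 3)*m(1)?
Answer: 25/8 ≈ 3.1250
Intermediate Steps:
p(L) = 1/(2*L)
(p(4) + 3)*m(1) = ((½)/4 + 3)*1² = ((½)*(¼) + 3)*1 = (⅛ + 3)*1 = (25/8)*1 = 25/8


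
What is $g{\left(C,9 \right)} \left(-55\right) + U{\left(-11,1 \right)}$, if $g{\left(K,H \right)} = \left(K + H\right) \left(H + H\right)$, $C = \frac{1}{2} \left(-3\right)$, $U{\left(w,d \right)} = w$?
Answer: $-7436$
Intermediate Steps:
$C = - \frac{3}{2}$ ($C = \frac{1}{2} \left(-3\right) = - \frac{3}{2} \approx -1.5$)
$g{\left(K,H \right)} = 2 H \left(H + K\right)$ ($g{\left(K,H \right)} = \left(H + K\right) 2 H = 2 H \left(H + K\right)$)
$g{\left(C,9 \right)} \left(-55\right) + U{\left(-11,1 \right)} = 2 \cdot 9 \left(9 - \frac{3}{2}\right) \left(-55\right) - 11 = 2 \cdot 9 \cdot \frac{15}{2} \left(-55\right) - 11 = 135 \left(-55\right) - 11 = -7425 - 11 = -7436$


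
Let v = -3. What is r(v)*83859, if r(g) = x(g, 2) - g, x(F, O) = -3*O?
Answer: -251577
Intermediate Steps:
r(g) = -6 - g (r(g) = -3*2 - g = -6 - g)
r(v)*83859 = (-6 - 1*(-3))*83859 = (-6 + 3)*83859 = -3*83859 = -251577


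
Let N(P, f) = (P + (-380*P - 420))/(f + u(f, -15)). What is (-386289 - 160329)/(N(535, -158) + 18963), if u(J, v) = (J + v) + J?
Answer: -5810787/206002 ≈ -28.207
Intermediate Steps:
u(J, v) = v + 2*J
N(P, f) = (-420 - 379*P)/(-15 + 3*f) (N(P, f) = (P + (-380*P - 420))/(f + (-15 + 2*f)) = (P + (-420 - 380*P))/(-15 + 3*f) = (-420 - 379*P)/(-15 + 3*f))
(-386289 - 160329)/(N(535, -158) + 18963) = (-386289 - 160329)/((-420 - 379*535)/(3*(-5 - 158)) + 18963) = -546618/((⅓)*(-420 - 202765)/(-163) + 18963) = -546618/((⅓)*(-1/163)*(-203185) + 18963) = -546618/(203185/489 + 18963) = -546618/9476092/489 = -546618*489/9476092 = -5810787/206002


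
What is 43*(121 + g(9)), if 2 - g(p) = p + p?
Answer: 4515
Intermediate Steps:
g(p) = 2 - 2*p (g(p) = 2 - (p + p) = 2 - 2*p)
43*(121 + g(9)) = 43*(121 + (2 - 2*9)) = 43*(121 + (2 - 18)) = 43*(121 - 16) = 43*105 = 4515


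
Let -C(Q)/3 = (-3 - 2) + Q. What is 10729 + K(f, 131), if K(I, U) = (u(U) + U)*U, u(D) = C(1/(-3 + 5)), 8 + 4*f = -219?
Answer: 59317/2 ≈ 29659.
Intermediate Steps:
f = -227/4 (f = -2 + (¼)*(-219) = -2 - 219/4 = -227/4 ≈ -56.750)
C(Q) = 15 - 3*Q (C(Q) = -3*((-3 - 2) + Q) = -3*(-5 + Q) = 15 - 3*Q)
u(D) = 27/2 (u(D) = 15 - 3/(-3 + 5) = 15 - 3/2 = 27/2)
K(I, U) = U*(27/2 + U) (K(I, U) = (27/2 + U)*U = U*(27/2 + U))
10729 + K(f, 131) = 10729 + (½)*131*(27 + 2*131) = 10729 + (½)*131*(27 + 262) = 10729 + (½)*131*289 = 10729 + 37859/2 = 59317/2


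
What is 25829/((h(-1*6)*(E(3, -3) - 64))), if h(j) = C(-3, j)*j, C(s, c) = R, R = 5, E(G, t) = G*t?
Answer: 25829/2190 ≈ 11.794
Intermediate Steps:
C(s, c) = 5
h(j) = 5*j
25829/((h(-1*6)*(E(3, -3) - 64))) = 25829/(((5*(-1*6))*(3*(-3) - 64))) = 25829/(((5*(-6))*(-9 - 64))) = 25829/((-30*(-73))) = 25829/2190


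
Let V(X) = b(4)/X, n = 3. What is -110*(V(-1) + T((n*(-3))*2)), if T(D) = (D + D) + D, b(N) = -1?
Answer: 5830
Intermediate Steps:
V(X) = -1/X
T(D) = 3*D (T(D) = 2*D + D = 3*D)
-110*(V(-1) + T((n*(-3))*2)) = -110*(-1/(-1) + 3*((3*(-3))*2)) = -110*(-1*(-1) + 3*(-9*2)) = -110*(1 + 3*(-18)) = -110*(1 - 54) = -110*(-53) = 5830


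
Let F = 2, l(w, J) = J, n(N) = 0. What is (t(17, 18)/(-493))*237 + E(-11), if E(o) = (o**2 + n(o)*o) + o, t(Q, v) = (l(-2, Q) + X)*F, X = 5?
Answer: 43802/493 ≈ 88.848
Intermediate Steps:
t(Q, v) = 10 + 2*Q (t(Q, v) = (Q + 5)*2 = (5 + Q)*2 = 10 + 2*Q)
E(o) = o + o**2 (E(o) = (o**2 + 0*o) + o = (o**2 + 0) + o = o**2 + o = o + o**2)
(t(17, 18)/(-493))*237 + E(-11) = ((10 + 2*17)/(-493))*237 - 11*(1 - 11) = ((10 + 34)*(-1/493))*237 - 11*(-10) = (44*(-1/493))*237 + 110 = -44/493*237 + 110 = -10428/493 + 110 = 43802/493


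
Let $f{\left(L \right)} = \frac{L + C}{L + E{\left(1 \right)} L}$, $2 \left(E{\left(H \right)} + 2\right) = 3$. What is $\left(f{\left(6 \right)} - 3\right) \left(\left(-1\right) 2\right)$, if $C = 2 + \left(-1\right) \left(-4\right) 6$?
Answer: $- \frac{46}{3} \approx -15.333$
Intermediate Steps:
$E{\left(H \right)} = - \frac{1}{2}$ ($E{\left(H \right)} = -2 + \frac{1}{2} \cdot 3 = -2 + \frac{3}{2} = - \frac{1}{2}$)
$C = 26$ ($C = 2 + 4 \cdot 6 = 2 + 24 = 26$)
$f{\left(L \right)} = \frac{2 \left(26 + L\right)}{L}$ ($f{\left(L \right)} = \frac{L + 26}{L - \frac{L}{2}} = \frac{26 + L}{\frac{1}{2} L} = \left(26 + L\right) \frac{2}{L} = \frac{2 \left(26 + L\right)}{L}$)
$\left(f{\left(6 \right)} - 3\right) \left(\left(-1\right) 2\right) = \left(\left(2 + \frac{52}{6}\right) - 3\right) \left(\left(-1\right) 2\right) = \left(\left(2 + 52 \cdot \frac{1}{6}\right) - 3\right) \left(-2\right) = \left(\left(2 + \frac{26}{3}\right) - 3\right) \left(-2\right) = \left(\frac{32}{3} - 3\right) \left(-2\right) = \frac{23}{3} \left(-2\right) = - \frac{46}{3}$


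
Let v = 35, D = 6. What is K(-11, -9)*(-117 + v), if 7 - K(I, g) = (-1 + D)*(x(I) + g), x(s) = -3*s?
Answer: 9266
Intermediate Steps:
K(I, g) = 7 - 5*g + 15*I (K(I, g) = 7 - (-1 + 6)*(-3*I + g) = 7 - 5*(g - 3*I) = 7 - (-15*I + 5*g) = 7 + (-5*g + 15*I) = 7 - 5*g + 15*I)
K(-11, -9)*(-117 + v) = (7 - 5*(-9) + 15*(-11))*(-117 + 35) = (7 + 45 - 165)*(-82) = -113*(-82) = 9266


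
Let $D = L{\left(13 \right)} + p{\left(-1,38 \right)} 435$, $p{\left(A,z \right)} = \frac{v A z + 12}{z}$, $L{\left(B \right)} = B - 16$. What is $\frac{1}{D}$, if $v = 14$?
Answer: $- \frac{19}{113157} \approx -0.00016791$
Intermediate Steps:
$L{\left(B \right)} = -16 + B$
$p{\left(A,z \right)} = \frac{12 + 14 A z}{z}$ ($p{\left(A,z \right)} = \frac{14 A z + 12}{z} = \frac{12 + 14 A z}{z}$)
$D = - \frac{113157}{19}$ ($D = \left(-16 + 13\right) + \left(\frac{12}{38} + 14 \left(-1\right)\right) 435 = -3 + \left(12 \cdot \frac{1}{38} - 14\right) 435 = -3 + \left(\frac{6}{19} - 14\right) 435 = -3 - \frac{113100}{19} = - \frac{113157}{19} \approx -5955.6$)
$\frac{1}{D} = \frac{1}{- \frac{113157}{19}} = - \frac{19}{113157}$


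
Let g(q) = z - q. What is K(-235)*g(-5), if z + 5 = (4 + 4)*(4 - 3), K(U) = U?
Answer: -1880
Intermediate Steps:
z = 3 (z = -5 + (4 + 4)*(4 - 3) = -5 + 8*1 = -5 + 8 = 3)
g(q) = 3 - q
K(-235)*g(-5) = -235*(3 - 1*(-5)) = -235*(3 + 5) = -235*8 = -1880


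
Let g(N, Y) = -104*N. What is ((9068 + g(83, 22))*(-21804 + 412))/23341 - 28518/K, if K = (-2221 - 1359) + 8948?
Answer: -25366251127/62647244 ≈ -404.91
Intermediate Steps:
K = 5368 (K = -3580 + 8948 = 5368)
((9068 + g(83, 22))*(-21804 + 412))/23341 - 28518/K = ((9068 - 104*83)*(-21804 + 412))/23341 - 28518/5368 = ((9068 - 8632)*(-21392))*(1/23341) - 28518*1/5368 = (436*(-21392))*(1/23341) - 14259/2684 = -9326912*1/23341 - 14259/2684 = -9326912/23341 - 14259/2684 = -25366251127/62647244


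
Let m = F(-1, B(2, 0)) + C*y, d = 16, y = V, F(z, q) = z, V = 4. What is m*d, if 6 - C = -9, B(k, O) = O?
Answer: 944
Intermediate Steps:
y = 4
C = 15 (C = 6 - 1*(-9) = 6 + 9 = 15)
m = 59 (m = -1 + 15*4 = -1 + 60 = 59)
m*d = 59*16 = 944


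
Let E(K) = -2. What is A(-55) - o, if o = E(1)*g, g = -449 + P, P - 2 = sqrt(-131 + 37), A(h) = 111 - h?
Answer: -728 + 2*I*sqrt(94) ≈ -728.0 + 19.391*I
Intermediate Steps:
P = 2 + I*sqrt(94) (P = 2 + sqrt(-131 + 37) = 2 + sqrt(-94) = 2 + I*sqrt(94) ≈ 2.0 + 9.6954*I)
g = -447 + I*sqrt(94) (g = -449 + (2 + I*sqrt(94)) = -447 + I*sqrt(94) ≈ -447.0 + 9.6954*I)
o = 894 - 2*I*sqrt(94) (o = -2*(-447 + I*sqrt(94)) = 894 - 2*I*sqrt(94) ≈ 894.0 - 19.391*I)
A(-55) - o = (111 - 1*(-55)) - (894 - 2*I*sqrt(94)) = (111 + 55) + (-894 + 2*I*sqrt(94)) = 166 + (-894 + 2*I*sqrt(94)) = -728 + 2*I*sqrt(94)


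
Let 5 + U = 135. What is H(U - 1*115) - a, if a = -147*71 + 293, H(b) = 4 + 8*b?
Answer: 10268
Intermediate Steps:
U = 130 (U = -5 + 135 = 130)
a = -10144 (a = -10437 + 293 = -10144)
H(U - 1*115) - a = (4 + 8*(130 - 1*115)) - 1*(-10144) = (4 + 8*(130 - 115)) + 10144 = (4 + 8*15) + 10144 = (4 + 120) + 10144 = 124 + 10144 = 10268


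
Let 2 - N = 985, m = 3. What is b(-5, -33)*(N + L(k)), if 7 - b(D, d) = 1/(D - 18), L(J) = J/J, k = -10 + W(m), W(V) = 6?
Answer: -159084/23 ≈ -6916.7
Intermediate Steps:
k = -4 (k = -10 + 6 = -4)
L(J) = 1
N = -983 (N = 2 - 1*985 = 2 - 985 = -983)
b(D, d) = 7 - 1/(-18 + D) (b(D, d) = 7 - 1/(D - 18) = 7 - 1/(-18 + D))
b(-5, -33)*(N + L(k)) = ((-127 + 7*(-5))/(-18 - 5))*(-983 + 1) = ((-127 - 35)/(-23))*(-982) = -1/23*(-162)*(-982) = (162/23)*(-982) = -159084/23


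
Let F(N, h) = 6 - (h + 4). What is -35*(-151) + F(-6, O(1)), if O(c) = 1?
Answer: 5286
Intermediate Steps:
F(N, h) = 2 - h (F(N, h) = 6 - (4 + h) = 6 + (-4 - h) = 2 - h)
-35*(-151) + F(-6, O(1)) = -35*(-151) + (2 - 1*1) = 5285 + (2 - 1) = 5285 + 1 = 5286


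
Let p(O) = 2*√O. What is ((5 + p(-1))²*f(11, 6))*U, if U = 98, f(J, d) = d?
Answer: 12348 + 11760*I ≈ 12348.0 + 11760.0*I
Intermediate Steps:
((5 + p(-1))²*f(11, 6))*U = ((5 + 2*√(-1))²*6)*98 = ((5 + 2*I)²*6)*98 = (6*(5 + 2*I)²)*98 = 588*(5 + 2*I)²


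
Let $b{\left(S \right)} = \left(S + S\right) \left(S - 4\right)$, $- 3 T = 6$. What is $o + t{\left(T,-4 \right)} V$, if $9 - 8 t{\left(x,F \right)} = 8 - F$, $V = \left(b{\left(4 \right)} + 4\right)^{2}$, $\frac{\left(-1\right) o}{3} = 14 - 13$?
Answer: $-9$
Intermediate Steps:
$T = -2$ ($T = \left(- \frac{1}{3}\right) 6 = -2$)
$o = -3$ ($o = - 3 \left(14 - 13\right) = \left(-3\right) 1 = -3$)
$b{\left(S \right)} = 2 S \left(-4 + S\right)$
$V = 16$ ($V = \left(2 \cdot 4 \left(-4 + 4\right) + 4\right)^{2} = \left(2 \cdot 4 \cdot 0 + 4\right)^{2} = \left(0 + 4\right)^{2} = 4^{2} = 16$)
$t{\left(x,F \right)} = \frac{1}{8} + \frac{F}{8}$ ($t{\left(x,F \right)} = \frac{9}{8} - \frac{8 - F}{8} = \frac{9}{8} + \left(-1 + \frac{F}{8}\right) = \frac{1}{8} + \frac{F}{8}$)
$o + t{\left(T,-4 \right)} V = -3 + \left(\frac{1}{8} + \frac{1}{8} \left(-4\right)\right) 16 = -3 + \left(\frac{1}{8} - \frac{1}{2}\right) 16 = -3 - 6 = -9$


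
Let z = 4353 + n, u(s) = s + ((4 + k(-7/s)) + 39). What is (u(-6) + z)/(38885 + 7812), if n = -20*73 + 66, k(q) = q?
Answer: 367/5718 ≈ 0.064183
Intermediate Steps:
n = -1394 (n = -1460 + 66 = -1394)
u(s) = 43 + s - 7/s (u(s) = s + ((4 - 7/s) + 39) = s + (43 - 7/s) = 43 + s - 7/s)
z = 2959 (z = 4353 - 1394 = 2959)
(u(-6) + z)/(38885 + 7812) = ((43 - 6 - 7/(-6)) + 2959)/(38885 + 7812) = ((43 - 6 - 7*(-⅙)) + 2959)/46697 = ((43 - 6 + 7/6) + 2959)*(1/46697) = (229/6 + 2959)*(1/46697) = (17983/6)*(1/46697) = 367/5718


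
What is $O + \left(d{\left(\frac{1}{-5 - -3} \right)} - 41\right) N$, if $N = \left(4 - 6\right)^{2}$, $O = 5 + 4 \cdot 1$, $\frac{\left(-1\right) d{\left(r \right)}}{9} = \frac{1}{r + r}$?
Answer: $-119$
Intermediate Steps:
$d{\left(r \right)} = - \frac{9}{2 r}$ ($d{\left(r \right)} = - \frac{9}{r + r} = - \frac{9}{2 r}$)
$O = 9$ ($O = 5 + 4 = 9$)
$N = 4$ ($N = \left(-2\right)^{2} = 4$)
$O + \left(d{\left(\frac{1}{-5 - -3} \right)} - 41\right) N = 9 + \left(- \frac{9}{2 \frac{1}{-5 - -3}} - 41\right) 4 = 9 + \left(- \frac{9}{2 \frac{1}{-5 + 3}} - 41\right) 4 = 9 + \left(- \frac{9}{2 \frac{1}{-2}} - 41\right) 4 = 9 + \left(- \frac{9}{2 \left(- \frac{1}{2}\right)} - 41\right) 4 = 9 + \left(\left(- \frac{9}{2}\right) \left(-2\right) - 41\right) 4 = 9 + \left(9 - 41\right) 4 = 9 - 128 = -119$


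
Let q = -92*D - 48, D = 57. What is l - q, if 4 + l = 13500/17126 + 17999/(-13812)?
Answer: 625362266491/118272156 ≈ 5287.5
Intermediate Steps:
l = -533983061/118272156 (l = -4 + (13500/17126 + 17999/(-13812)) = -4 + (13500*(1/17126) + 17999*(-1/13812)) = -4 + (6750/8563 - 17999/13812) = -4 - 60894437/118272156 = -533983061/118272156 ≈ -4.5149)
q = -5292 (q = -92*57 - 48 = -5244 - 48 = -5292)
l - q = -533983061/118272156 - 1*(-5292) = -533983061/118272156 + 5292 = 625362266491/118272156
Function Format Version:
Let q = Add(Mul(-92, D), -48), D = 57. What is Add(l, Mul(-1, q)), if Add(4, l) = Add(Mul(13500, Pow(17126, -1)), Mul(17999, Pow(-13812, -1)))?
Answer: Rational(625362266491, 118272156) ≈ 5287.5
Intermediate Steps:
l = Rational(-533983061, 118272156) (l = Add(-4, Add(Mul(13500, Pow(17126, -1)), Mul(17999, Pow(-13812, -1)))) = Add(-4, Add(Mul(13500, Rational(1, 17126)), Mul(17999, Rational(-1, 13812)))) = Add(-4, Add(Rational(6750, 8563), Rational(-17999, 13812))) = Add(-4, Rational(-60894437, 118272156)) = Rational(-533983061, 118272156) ≈ -4.5149)
q = -5292 (q = Add(Mul(-92, 57), -48) = Add(-5244, -48) = -5292)
Add(l, Mul(-1, q)) = Add(Rational(-533983061, 118272156), Mul(-1, -5292)) = Add(Rational(-533983061, 118272156), 5292) = Rational(625362266491, 118272156)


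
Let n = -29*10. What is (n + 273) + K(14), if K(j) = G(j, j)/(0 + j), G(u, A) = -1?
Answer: -239/14 ≈ -17.071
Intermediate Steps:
n = -290
K(j) = -1/j (K(j) = -1/(0 + j) = -1/j)
(n + 273) + K(14) = (-290 + 273) - 1/14 = -17 - 1*1/14 = -17 - 1/14 = -239/14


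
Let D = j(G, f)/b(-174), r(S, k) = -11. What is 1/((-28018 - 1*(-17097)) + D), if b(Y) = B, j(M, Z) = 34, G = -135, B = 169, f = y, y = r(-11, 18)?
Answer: -169/1845615 ≈ -9.1568e-5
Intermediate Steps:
y = -11
f = -11
b(Y) = 169
D = 34/169 ≈ 0.20118
1/((-28018 - 1*(-17097)) + D) = 1/((-28018 - 1*(-17097)) + 34/169) = 1/((-28018 + 17097) + 34/169) = 1/(-10921 + 34/169) = 1/(-1845615/169) = -169/1845615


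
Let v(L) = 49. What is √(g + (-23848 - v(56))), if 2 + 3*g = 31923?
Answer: I*√119310/3 ≈ 115.14*I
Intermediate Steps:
g = 31921/3 (g = -⅔ + (⅓)*31923 = -⅔ + 10641 = 31921/3 ≈ 10640.)
√(g + (-23848 - v(56))) = √(31921/3 + (-23848 - 1*49)) = √(31921/3 + (-23848 - 49)) = √(31921/3 - 23897) = √(-39770/3) = I*√119310/3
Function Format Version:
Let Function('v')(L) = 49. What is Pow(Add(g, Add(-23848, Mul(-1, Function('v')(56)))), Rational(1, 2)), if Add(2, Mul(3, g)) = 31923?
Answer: Mul(Rational(1, 3), I, Pow(119310, Rational(1, 2))) ≈ Mul(115.14, I)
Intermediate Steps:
g = Rational(31921, 3) (g = Add(Rational(-2, 3), Mul(Rational(1, 3), 31923)) = Add(Rational(-2, 3), 10641) = Rational(31921, 3) ≈ 10640.)
Pow(Add(g, Add(-23848, Mul(-1, Function('v')(56)))), Rational(1, 2)) = Pow(Add(Rational(31921, 3), Add(-23848, Mul(-1, 49))), Rational(1, 2)) = Pow(Add(Rational(31921, 3), Add(-23848, -49)), Rational(1, 2)) = Pow(Add(Rational(31921, 3), -23897), Rational(1, 2)) = Pow(Rational(-39770, 3), Rational(1, 2)) = Mul(Rational(1, 3), I, Pow(119310, Rational(1, 2)))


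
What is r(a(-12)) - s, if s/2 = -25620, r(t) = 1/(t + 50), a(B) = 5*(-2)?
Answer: 2049601/40 ≈ 51240.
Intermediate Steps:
a(B) = -10
r(t) = 1/(50 + t)
s = -51240 (s = 2*(-25620) = -51240)
r(a(-12)) - s = 1/(50 - 10) - 1*(-51240) = 1/40 + 51240 = 2049601/40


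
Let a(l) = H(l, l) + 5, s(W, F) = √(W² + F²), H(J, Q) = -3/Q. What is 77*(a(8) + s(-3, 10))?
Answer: 2849/8 + 77*√109 ≈ 1160.0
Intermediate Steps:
s(W, F) = √(F² + W²)
a(l) = 5 - 3/l (a(l) = -3/l + 5 = 5 - 3/l)
77*(a(8) + s(-3, 10)) = 77*((5 - 3/8) + √(10² + (-3)²)) = 77*((5 - 3*⅛) + √(100 + 9)) = 77*((5 - 3/8) + √109) = 77*(37/8 + √109) = 2849/8 + 77*√109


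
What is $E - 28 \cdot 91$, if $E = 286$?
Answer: $-2262$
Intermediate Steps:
$E - 28 \cdot 91 = 286 - 28 \cdot 91 = 286 - 2548 = -2262$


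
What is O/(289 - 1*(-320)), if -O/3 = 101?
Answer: -101/203 ≈ -0.49754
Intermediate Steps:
O = -303 (O = -3*101 = -303)
O/(289 - 1*(-320)) = -303/(289 - 1*(-320)) = -303/(289 + 320) = -303/609 = -303*1/609 = -101/203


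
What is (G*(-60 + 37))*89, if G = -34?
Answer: 69598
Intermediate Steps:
(G*(-60 + 37))*89 = -34*(-60 + 37)*89 = -34*(-23)*89 = 782*89 = 69598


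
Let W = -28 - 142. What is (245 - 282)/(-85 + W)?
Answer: 37/255 ≈ 0.14510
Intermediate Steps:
W = -170
(245 - 282)/(-85 + W) = (245 - 282)/(-85 - 170) = -37/(-255) = -37*(-1/255) = 37/255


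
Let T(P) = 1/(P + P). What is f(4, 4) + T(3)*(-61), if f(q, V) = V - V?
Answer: -61/6 ≈ -10.167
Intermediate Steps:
T(P) = 1/(2*P)
f(q, V) = 0
f(4, 4) + T(3)*(-61) = 0 + ((1/2)/3)*(-61) = 0 + ((1/2)*(1/3))*(-61) = 0 + (1/6)*(-61) = 0 - 61/6 = -61/6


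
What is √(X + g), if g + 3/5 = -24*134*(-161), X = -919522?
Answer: I*√10043665/5 ≈ 633.83*I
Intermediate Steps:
g = 2588877/5 (g = -⅗ - 24*134*(-161) = -⅗ - 3216*(-161) = -⅗ + 517776 = 2588877/5 ≈ 5.1778e+5)
√(X + g) = √(-919522 + 2588877/5) = √(-2008733/5) = I*√10043665/5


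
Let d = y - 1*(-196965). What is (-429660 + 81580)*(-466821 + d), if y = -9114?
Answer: 97103877600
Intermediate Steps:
d = 187851 (d = -9114 - 1*(-196965) = -9114 + 196965 = 187851)
(-429660 + 81580)*(-466821 + d) = (-429660 + 81580)*(-466821 + 187851) = -348080*(-278970) = 97103877600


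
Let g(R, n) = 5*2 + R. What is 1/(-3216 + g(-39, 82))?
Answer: -1/3245 ≈ -0.00030817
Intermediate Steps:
g(R, n) = 10 + R
1/(-3216 + g(-39, 82)) = 1/(-3216 + (10 - 39)) = 1/(-3216 - 29) = 1/(-3245) = -1/3245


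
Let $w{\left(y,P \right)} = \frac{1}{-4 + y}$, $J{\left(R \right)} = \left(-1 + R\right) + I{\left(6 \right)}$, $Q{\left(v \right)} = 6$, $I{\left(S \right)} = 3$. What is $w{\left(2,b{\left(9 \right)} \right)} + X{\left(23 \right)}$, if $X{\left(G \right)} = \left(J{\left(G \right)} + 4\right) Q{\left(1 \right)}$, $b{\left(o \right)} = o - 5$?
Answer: $\frac{347}{2} \approx 173.5$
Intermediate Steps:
$J{\left(R \right)} = 2 + R$ ($J{\left(R \right)} = \left(-1 + R\right) + 3 = 2 + R$)
$b{\left(o \right)} = -5 + o$
$X{\left(G \right)} = 36 + 6 G$ ($X{\left(G \right)} = \left(\left(2 + G\right) + 4\right) 6 = \left(6 + G\right) 6 = 36 + 6 G$)
$w{\left(2,b{\left(9 \right)} \right)} + X{\left(23 \right)} = \frac{1}{-4 + 2} + \left(36 + 6 \cdot 23\right) = \frac{1}{-2} + \left(36 + 138\right) = - \frac{1}{2} + 174 = \frac{347}{2}$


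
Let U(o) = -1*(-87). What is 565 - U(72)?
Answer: 478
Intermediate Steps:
U(o) = 87
565 - U(72) = 565 - 1*87 = 565 - 87 = 478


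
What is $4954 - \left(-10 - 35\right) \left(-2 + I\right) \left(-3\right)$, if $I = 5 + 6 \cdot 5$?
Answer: $499$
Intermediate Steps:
$I = 35$ ($I = 5 + 30 = 35$)
$4954 - \left(-10 - 35\right) \left(-2 + I\right) \left(-3\right) = 4954 - \left(-10 - 35\right) \left(-2 + 35\right) \left(-3\right) = 4954 - - 45 \cdot 33 \left(-3\right) = 4954 - \left(-45\right) \left(-99\right) = 4954 - 4455 = 499$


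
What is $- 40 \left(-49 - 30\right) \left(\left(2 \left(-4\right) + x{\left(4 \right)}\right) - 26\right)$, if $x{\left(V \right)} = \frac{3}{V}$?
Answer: $-105070$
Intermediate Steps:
$- 40 \left(-49 - 30\right) \left(\left(2 \left(-4\right) + x{\left(4 \right)}\right) - 26\right) = - 40 \left(-49 - 30\right) \left(\left(2 \left(-4\right) + \frac{3}{4}\right) - 26\right) = \left(-40\right) \left(-79\right) \left(\left(-8 + 3 \cdot \frac{1}{4}\right) - 26\right) = 3160 \left(\left(-8 + \frac{3}{4}\right) - 26\right) = 3160 \left(- \frac{29}{4} - 26\right) = 3160 \left(- \frac{133}{4}\right) = -105070$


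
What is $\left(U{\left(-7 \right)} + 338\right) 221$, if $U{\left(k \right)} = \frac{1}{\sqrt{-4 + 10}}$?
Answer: $74698 + \frac{221 \sqrt{6}}{6} \approx 74788.0$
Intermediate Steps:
$U{\left(k \right)} = \frac{\sqrt{6}}{6}$ ($U{\left(k \right)} = \frac{1}{\sqrt{6}} = \frac{\sqrt{6}}{6}$)
$\left(U{\left(-7 \right)} + 338\right) 221 = \left(\frac{\sqrt{6}}{6} + 338\right) 221 = \left(338 + \frac{\sqrt{6}}{6}\right) 221 = 74698 + \frac{221 \sqrt{6}}{6}$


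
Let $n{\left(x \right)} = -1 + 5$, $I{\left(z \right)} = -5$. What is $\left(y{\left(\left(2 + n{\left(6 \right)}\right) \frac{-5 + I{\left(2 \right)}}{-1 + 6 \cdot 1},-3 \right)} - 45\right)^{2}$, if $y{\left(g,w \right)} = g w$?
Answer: $81$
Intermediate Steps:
$n{\left(x \right)} = 4$
$\left(y{\left(\left(2 + n{\left(6 \right)}\right) \frac{-5 + I{\left(2 \right)}}{-1 + 6 \cdot 1},-3 \right)} - 45\right)^{2} = \left(\left(2 + 4\right) \frac{-5 - 5}{-1 + 6 \cdot 1} \left(-3\right) - 45\right)^{2} = \left(6 \left(- \frac{10}{-1 + 6}\right) \left(-3\right) - 45\right)^{2} = \left(6 \left(- \frac{10}{5}\right) \left(-3\right) - 45\right)^{2} = \left(6 \left(\left(-10\right) \frac{1}{5}\right) \left(-3\right) - 45\right)^{2} = \left(6 \left(-2\right) \left(-3\right) - 45\right)^{2} = \left(\left(-12\right) \left(-3\right) - 45\right)^{2} = \left(36 - 45\right)^{2} = \left(-9\right)^{2} = 81$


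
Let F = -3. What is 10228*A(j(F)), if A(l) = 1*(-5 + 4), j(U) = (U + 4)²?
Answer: -10228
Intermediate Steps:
j(U) = (4 + U)²
A(l) = -1 (A(l) = 1*(-1) = -1)
10228*A(j(F)) = 10228*(-1) = -10228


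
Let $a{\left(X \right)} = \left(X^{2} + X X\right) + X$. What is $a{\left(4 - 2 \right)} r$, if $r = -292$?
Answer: $-2920$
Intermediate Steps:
$a{\left(X \right)} = X + 2 X^{2}$ ($a{\left(X \right)} = \left(X^{2} + X^{2}\right) + X = 2 X^{2} + X = X + 2 X^{2}$)
$a{\left(4 - 2 \right)} r = \left(4 - 2\right) \left(1 + 2 \left(4 - 2\right)\right) \left(-292\right) = 2 \left(1 + 2 \cdot 2\right) \left(-292\right) = 2 \left(1 + 4\right) \left(-292\right) = 2 \cdot 5 \left(-292\right) = 10 \left(-292\right) = -2920$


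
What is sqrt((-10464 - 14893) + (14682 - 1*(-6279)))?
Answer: 2*I*sqrt(1099) ≈ 66.302*I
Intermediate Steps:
sqrt((-10464 - 14893) + (14682 - 1*(-6279))) = sqrt(-25357 + (14682 + 6279)) = sqrt(-25357 + 20961) = sqrt(-4396) = 2*I*sqrt(1099)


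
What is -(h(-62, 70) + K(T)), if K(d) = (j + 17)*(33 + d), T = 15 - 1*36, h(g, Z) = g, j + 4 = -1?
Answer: -82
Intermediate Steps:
j = -5 (j = -4 - 1 = -5)
T = -21 (T = 15 - 36 = -21)
K(d) = 396 + 12*d (K(d) = (-5 + 17)*(33 + d) = 12*(33 + d) = 396 + 12*d)
-(h(-62, 70) + K(T)) = -(-62 + (396 + 12*(-21))) = -(-62 + (396 - 252)) = -(-62 + 144) = -1*82 = -82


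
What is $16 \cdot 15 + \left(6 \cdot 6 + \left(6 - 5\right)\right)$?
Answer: $277$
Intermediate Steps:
$16 \cdot 15 + \left(6 \cdot 6 + \left(6 - 5\right)\right) = 240 + \left(36 + \left(6 - 5\right)\right) = 240 + \left(36 + 1\right) = 240 + 37 = 277$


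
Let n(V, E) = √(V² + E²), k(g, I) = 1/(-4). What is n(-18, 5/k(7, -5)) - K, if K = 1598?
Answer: -1598 + 2*√181 ≈ -1571.1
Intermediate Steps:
k(g, I) = -¼
n(V, E) = √(E² + V²)
n(-18, 5/k(7, -5)) - K = √((5/(-¼))² + (-18)²) - 1*1598 = √((5*(-4))² + 324) - 1598 = √((-20)² + 324) - 1598 = √(400 + 324) - 1598 = √724 - 1598 = 2*√181 - 1598 = -1598 + 2*√181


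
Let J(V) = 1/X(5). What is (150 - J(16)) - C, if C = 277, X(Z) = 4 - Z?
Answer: -126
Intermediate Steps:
J(V) = -1 (J(V) = 1/(4 - 1*5) = 1/(4 - 5) = 1/(-1) = -1)
(150 - J(16)) - C = (150 - 1*(-1)) - 1*277 = (150 + 1) - 277 = 151 - 277 = -126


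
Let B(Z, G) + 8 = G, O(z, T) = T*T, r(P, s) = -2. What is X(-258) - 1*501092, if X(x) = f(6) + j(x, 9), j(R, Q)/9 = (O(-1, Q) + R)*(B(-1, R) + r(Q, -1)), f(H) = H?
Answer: -74162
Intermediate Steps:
O(z, T) = T**2
B(Z, G) = -8 + G
j(R, Q) = 9*(-10 + R)*(R + Q**2) (j(R, Q) = 9*((Q**2 + R)*((-8 + R) - 2)) = 9*((R + Q**2)*(-10 + R)) = 9*((-10 + R)*(R + Q**2)) = 9*(-10 + R)*(R + Q**2))
X(x) = -7284 + 9*x**2 + 639*x (X(x) = 6 + (-90*x - 90*9**2 + 9*x**2 + 9*x*9**2) = 6 + (-90*x - 90*81 + 9*x**2 + 9*x*81) = 6 + (-90*x - 7290 + 9*x**2 + 729*x) = 6 + (-7290 + 9*x**2 + 639*x) = -7284 + 9*x**2 + 639*x)
X(-258) - 1*501092 = (-7284 + 9*(-258)**2 + 639*(-258)) - 1*501092 = (-7284 + 9*66564 - 164862) - 501092 = (-7284 + 599076 - 164862) - 501092 = 426930 - 501092 = -74162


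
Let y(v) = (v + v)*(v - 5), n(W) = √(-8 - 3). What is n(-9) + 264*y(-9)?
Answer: 66528 + I*√11 ≈ 66528.0 + 3.3166*I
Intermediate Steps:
n(W) = I*√11 (n(W) = √(-11) = I*√11)
y(v) = 2*v*(-5 + v) (y(v) = (2*v)*(-5 + v) = 2*v*(-5 + v))
n(-9) + 264*y(-9) = I*√11 + 264*(2*(-9)*(-5 - 9)) = I*√11 + 264*(2*(-9)*(-14)) = I*√11 + 264*252 = I*√11 + 66528 = 66528 + I*√11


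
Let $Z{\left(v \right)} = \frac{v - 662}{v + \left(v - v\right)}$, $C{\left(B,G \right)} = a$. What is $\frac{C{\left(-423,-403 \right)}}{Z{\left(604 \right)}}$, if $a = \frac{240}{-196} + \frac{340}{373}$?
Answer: $\frac{1727440}{530033} \approx 3.2591$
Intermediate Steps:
$a = - \frac{5720}{18277}$ ($a = 240 \left(- \frac{1}{196}\right) + 340 \cdot \frac{1}{373} = - \frac{60}{49} + \frac{340}{373} = - \frac{5720}{18277} \approx -0.31296$)
$C{\left(B,G \right)} = - \frac{5720}{18277}$
$Z{\left(v \right)} = \frac{-662 + v}{v}$ ($Z{\left(v \right)} = \frac{-662 + v}{v + 0} = \frac{-662 + v}{v}$)
$\frac{C{\left(-423,-403 \right)}}{Z{\left(604 \right)}} = - \frac{5720}{18277 \frac{-662 + 604}{604}} = - \frac{5720}{18277 \cdot \frac{1}{604} \left(-58\right)} = - \frac{5720}{18277 \left(- \frac{29}{302}\right)} = \left(- \frac{5720}{18277}\right) \left(- \frac{302}{29}\right) = \frac{1727440}{530033}$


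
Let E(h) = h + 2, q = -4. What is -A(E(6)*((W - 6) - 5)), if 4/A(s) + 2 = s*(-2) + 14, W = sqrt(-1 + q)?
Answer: -47/2289 - 4*I*sqrt(5)/2289 ≈ -0.020533 - 0.0039075*I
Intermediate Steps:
W = I*sqrt(5) (W = sqrt(-1 - 4) = sqrt(-5) = I*sqrt(5) ≈ 2.2361*I)
E(h) = 2 + h
A(s) = 4/(12 - 2*s) (A(s) = 4/(-2 + (s*(-2) + 14)) = 4/(-2 + (-2*s + 14)) = 4/(-2 + (14 - 2*s)) = 4/(12 - 2*s))
-A(E(6)*((W - 6) - 5)) = -(-2)/(-6 + (2 + 6)*((I*sqrt(5) - 6) - 5)) = -(-2)/(-6 + 8*((-6 + I*sqrt(5)) - 5)) = -(-2)/(-6 + 8*(-11 + I*sqrt(5))) = -(-2)/(-6 + (-88 + 8*I*sqrt(5))) = -(-2)/(-94 + 8*I*sqrt(5)) = 2/(-94 + 8*I*sqrt(5))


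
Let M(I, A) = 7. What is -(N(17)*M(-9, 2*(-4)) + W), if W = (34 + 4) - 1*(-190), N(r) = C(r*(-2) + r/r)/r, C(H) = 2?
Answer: -3890/17 ≈ -228.82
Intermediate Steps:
N(r) = 2/r
W = 228 (W = 38 + 190 = 228)
-(N(17)*M(-9, 2*(-4)) + W) = -((2/17)*7 + 228) = -(14/17 + 228) = -1*3890/17 = -3890/17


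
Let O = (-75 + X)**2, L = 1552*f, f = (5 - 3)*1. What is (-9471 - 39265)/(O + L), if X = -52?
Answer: -48736/19233 ≈ -2.5340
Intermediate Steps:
f = 2 (f = 2*1 = 2)
L = 3104 (L = 1552*2 = 3104)
O = 16129 (O = (-75 - 52)**2 = (-127)**2 = 16129)
(-9471 - 39265)/(O + L) = (-9471 - 39265)/(16129 + 3104) = -48736/19233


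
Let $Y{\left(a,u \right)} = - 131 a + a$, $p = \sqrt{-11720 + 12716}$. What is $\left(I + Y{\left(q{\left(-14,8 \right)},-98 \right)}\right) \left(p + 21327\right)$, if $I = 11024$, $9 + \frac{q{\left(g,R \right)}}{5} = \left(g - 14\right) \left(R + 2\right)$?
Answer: $4241385798 + 397748 \sqrt{249} \approx 4.2477 \cdot 10^{9}$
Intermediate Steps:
$q{\left(g,R \right)} = -45 + 5 \left(-14 + g\right) \left(2 + R\right)$ ($q{\left(g,R \right)} = -45 + 5 \left(g - 14\right) \left(R + 2\right) = -45 + 5 \left(-14 + g\right) \left(2 + R\right)$)
$p = 2 \sqrt{249}$ ($p = \sqrt{996} = 2 \sqrt{249} \approx 31.559$)
$Y{\left(a,u \right)} = - 130 a$
$\left(I + Y{\left(q{\left(-14,8 \right)},-98 \right)}\right) \left(p + 21327\right) = \left(11024 - 130 \left(-185 - 560 + 10 \left(-14\right) + 5 \cdot 8 \left(-14\right)\right)\right) \left(2 \sqrt{249} + 21327\right) = \left(11024 - 130 \left(-185 - 560 - 140 - 560\right)\right) \left(21327 + 2 \sqrt{249}\right) = \left(11024 - -187850\right) \left(21327 + 2 \sqrt{249}\right) = \left(11024 + 187850\right) \left(21327 + 2 \sqrt{249}\right) = 198874 \left(21327 + 2 \sqrt{249}\right) = 4241385798 + 397748 \sqrt{249}$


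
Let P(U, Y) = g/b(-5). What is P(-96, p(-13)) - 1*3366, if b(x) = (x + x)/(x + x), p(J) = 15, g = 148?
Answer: -3218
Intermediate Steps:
b(x) = 1 (b(x) = (2*x)/((2*x)) = (2*x)*(1/(2*x)) = 1)
P(U, Y) = 148 (P(U, Y) = 148/1 = 148*1 = 148)
P(-96, p(-13)) - 1*3366 = 148 - 1*3366 = 148 - 3366 = -3218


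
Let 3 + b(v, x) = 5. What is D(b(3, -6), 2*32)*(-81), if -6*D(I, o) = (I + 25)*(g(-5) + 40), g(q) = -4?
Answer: 13122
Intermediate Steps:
b(v, x) = 2 (b(v, x) = -3 + 5 = 2)
D(I, o) = -150 - 6*I (D(I, o) = -(I + 25)*(-4 + 40)/6 = -(25 + I)*36/6 = -(900 + 36*I)/6 = -150 - 6*I)
D(b(3, -6), 2*32)*(-81) = (-150 - 6*2)*(-81) = (-150 - 12)*(-81) = -162*(-81) = 13122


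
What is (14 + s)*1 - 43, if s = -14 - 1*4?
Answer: -47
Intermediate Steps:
s = -18 (s = -14 - 4 = -18)
(14 + s)*1 - 43 = (14 - 18)*1 - 43 = -4*1 - 43 = -4 - 43 = -47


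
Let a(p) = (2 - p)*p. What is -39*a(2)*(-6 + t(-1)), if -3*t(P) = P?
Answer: 0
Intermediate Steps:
t(P) = -P/3
a(p) = p*(2 - p)
-39*a(2)*(-6 + t(-1)) = -39*2*(2 - 1*2)*(-6 - ⅓*(-1)) = -39*2*(2 - 2)*(-6 + ⅓) = -39*2*0*(-17)/3 = -0*(-17)/3 = -39*0 = 0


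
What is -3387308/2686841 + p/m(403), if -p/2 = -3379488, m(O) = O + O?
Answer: 9078781832284/1082796923 ≈ 8384.6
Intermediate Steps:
m(O) = 2*O
p = 6758976 (p = -2*(-3379488) = 6758976)
-3387308/2686841 + p/m(403) = -3387308/2686841 + 6758976/((2*403)) = -3387308*1/2686841 + 6758976/806 = -3387308/2686841 + 6758976*(1/806) = -3387308/2686841 + 3379488/403 = 9078781832284/1082796923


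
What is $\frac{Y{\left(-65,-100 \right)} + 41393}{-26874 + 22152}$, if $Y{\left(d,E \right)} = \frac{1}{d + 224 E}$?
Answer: $- \frac{464946872}{53039865} \approx -8.766$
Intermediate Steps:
$\frac{Y{\left(-65,-100 \right)} + 41393}{-26874 + 22152} = \frac{\frac{1}{-65 + 224 \left(-100\right)} + 41393}{-26874 + 22152} = \frac{\frac{1}{-65 - 22400} + 41393}{-4722} = \left(\frac{1}{-22465} + 41393\right) \left(- \frac{1}{4722}\right) = \left(- \frac{1}{22465} + 41393\right) \left(- \frac{1}{4722}\right) = \frac{929893744}{22465} \left(- \frac{1}{4722}\right) = - \frac{464946872}{53039865}$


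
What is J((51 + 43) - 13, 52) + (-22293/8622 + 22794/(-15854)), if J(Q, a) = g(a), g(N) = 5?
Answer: 7416825/7594066 ≈ 0.97666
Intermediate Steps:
J(Q, a) = 5
J((51 + 43) - 13, 52) + (-22293/8622 + 22794/(-15854)) = 5 + (-22293/8622 + 22794/(-15854)) = 5 + (-22293*1/8622 + 22794*(-1/15854)) = 5 + (-2477/958 - 11397/7927) = 5 - 30553505/7594066 = 7416825/7594066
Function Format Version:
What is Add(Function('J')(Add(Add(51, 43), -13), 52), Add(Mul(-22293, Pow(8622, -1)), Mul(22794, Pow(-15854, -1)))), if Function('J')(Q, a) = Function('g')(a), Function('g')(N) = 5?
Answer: Rational(7416825, 7594066) ≈ 0.97666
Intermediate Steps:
Function('J')(Q, a) = 5
Add(Function('J')(Add(Add(51, 43), -13), 52), Add(Mul(-22293, Pow(8622, -1)), Mul(22794, Pow(-15854, -1)))) = Add(5, Add(Mul(-22293, Pow(8622, -1)), Mul(22794, Pow(-15854, -1)))) = Add(5, Add(Mul(-22293, Rational(1, 8622)), Mul(22794, Rational(-1, 15854)))) = Add(5, Add(Rational(-2477, 958), Rational(-11397, 7927))) = Add(5, Rational(-30553505, 7594066)) = Rational(7416825, 7594066)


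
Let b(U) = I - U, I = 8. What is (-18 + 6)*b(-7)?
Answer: -180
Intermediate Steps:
b(U) = 8 - U
(-18 + 6)*b(-7) = (-18 + 6)*(8 - 1*(-7)) = -12*(8 + 7) = -12*15 = -180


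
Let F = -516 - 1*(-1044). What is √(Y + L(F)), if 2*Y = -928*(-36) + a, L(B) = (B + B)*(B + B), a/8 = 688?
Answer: 64*√277 ≈ 1065.2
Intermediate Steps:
a = 5504 (a = 8*688 = 5504)
F = 528 (F = -516 + 1044 = 528)
L(B) = 4*B² (L(B) = (2*B)*(2*B) = 4*B²)
Y = 19456 (Y = (-928*(-36) + 5504)/2 = (33408 + 5504)/2 = (½)*38912 = 19456)
√(Y + L(F)) = √(19456 + 4*528²) = √(19456 + 4*278784) = √(19456 + 1115136) = √1134592 = 64*√277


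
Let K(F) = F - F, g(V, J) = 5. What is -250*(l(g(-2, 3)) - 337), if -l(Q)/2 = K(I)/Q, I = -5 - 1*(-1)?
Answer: 84250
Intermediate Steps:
I = -4 (I = -5 + 1 = -4)
K(F) = 0
l(Q) = 0 (l(Q) = -0/Q = -2*0 = 0)
-250*(l(g(-2, 3)) - 337) = -250*(0 - 337) = -250*(-337) = 84250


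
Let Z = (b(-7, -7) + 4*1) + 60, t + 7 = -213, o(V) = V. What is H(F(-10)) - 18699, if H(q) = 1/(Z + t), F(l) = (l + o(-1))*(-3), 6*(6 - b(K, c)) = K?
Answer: -16698213/893 ≈ -18699.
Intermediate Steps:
b(K, c) = 6 - K/6
t = -220 (t = -7 - 213 = -220)
F(l) = 3 - 3*l (F(l) = (l - 1)*(-3) = (-1 + l)*(-3) = 3 - 3*l)
Z = 427/6 (Z = ((6 - ⅙*(-7)) + 4*1) + 60 = ((6 + 7/6) + 4) + 60 = (43/6 + 4) + 60 = 67/6 + 60 = 427/6 ≈ 71.167)
H(q) = -6/893 (H(q) = 1/(427/6 - 220) = 1/(-893/6) = -6/893)
H(F(-10)) - 18699 = -6/893 - 18699 = -16698213/893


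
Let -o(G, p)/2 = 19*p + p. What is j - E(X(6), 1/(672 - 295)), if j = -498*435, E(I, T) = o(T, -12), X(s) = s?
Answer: -217110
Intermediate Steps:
o(G, p) = -40*p (o(G, p) = -2*(19*p + p) = -40*p)
E(I, T) = 480 (E(I, T) = -40*(-12) = 480)
j = -216630
j - E(X(6), 1/(672 - 295)) = -216630 - 1*480 = -216630 - 480 = -217110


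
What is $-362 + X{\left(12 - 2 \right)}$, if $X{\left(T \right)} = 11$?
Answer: $-351$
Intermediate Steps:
$-362 + X{\left(12 - 2 \right)} = -362 + 11 = -351$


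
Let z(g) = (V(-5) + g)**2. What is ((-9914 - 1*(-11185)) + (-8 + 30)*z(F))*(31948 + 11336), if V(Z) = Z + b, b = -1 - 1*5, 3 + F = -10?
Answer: 603508812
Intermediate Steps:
F = -13 (F = -3 - 10 = -13)
b = -6 (b = -1 - 5 = -6)
V(Z) = -6 + Z (V(Z) = Z - 6 = -6 + Z)
z(g) = (-11 + g)**2 (z(g) = ((-6 - 5) + g)**2 = (-11 + g)**2)
((-9914 - 1*(-11185)) + (-8 + 30)*z(F))*(31948 + 11336) = ((-9914 - 1*(-11185)) + (-8 + 30)*(-11 - 13)**2)*(31948 + 11336) = ((-9914 + 11185) + 22*(-24)**2)*43284 = (1271 + 22*576)*43284 = (1271 + 12672)*43284 = 13943*43284 = 603508812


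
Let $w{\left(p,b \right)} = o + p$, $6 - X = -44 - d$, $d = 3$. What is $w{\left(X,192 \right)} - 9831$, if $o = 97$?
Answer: $-9681$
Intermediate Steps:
$X = 53$ ($X = 6 - \left(-44 - 3\right) = 6 - -47 = 6 + 47 = 53$)
$w{\left(p,b \right)} = 97 + p$
$w{\left(X,192 \right)} - 9831 = \left(97 + 53\right) - 9831 = 150 - 9831 = -9681$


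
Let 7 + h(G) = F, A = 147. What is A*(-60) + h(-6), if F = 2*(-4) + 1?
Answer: -8834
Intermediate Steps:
F = -7 (F = -8 + 1 = -7)
h(G) = -14 (h(G) = -7 - 7 = -14)
A*(-60) + h(-6) = 147*(-60) - 14 = -8820 - 14 = -8834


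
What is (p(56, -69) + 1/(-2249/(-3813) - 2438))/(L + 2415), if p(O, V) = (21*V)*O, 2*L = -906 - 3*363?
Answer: -502759841662/8782683525 ≈ -57.244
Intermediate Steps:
L = -1995/2 (L = (-906 - 3*363)/2 = (-906 - 1089)/2 = (½)*(-1995) = -1995/2 ≈ -997.50)
p(O, V) = 21*O*V
(p(56, -69) + 1/(-2249/(-3813) - 2438))/(L + 2415) = (21*56*(-69) + 1/(-2249/(-3813) - 2438))/(-1995/2 + 2415) = (-81144 + 1/(-2249*(-1/3813) - 2438))/(2835/2) = (-81144 + 1/(2249/3813 - 2438))*(2/2835) = (-81144 + 1/(-9293845/3813))*(2/2835) = (-81144 - 3813/9293845)*(2/2835) = -754139762493/9293845*2/2835 = -502759841662/8782683525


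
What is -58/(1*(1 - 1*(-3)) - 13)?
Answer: 58/9 ≈ 6.4444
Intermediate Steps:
-58/(1*(1 - 1*(-3)) - 13) = -58/(1*(1 + 3) - 13) = -58/(1*4 - 13) = -58/(4 - 13) = -58/(-9) = -58*(-⅑) = 58/9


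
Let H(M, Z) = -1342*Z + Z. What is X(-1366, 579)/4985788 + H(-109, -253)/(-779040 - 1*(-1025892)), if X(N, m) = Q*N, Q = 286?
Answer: 44308447227/34187548316 ≈ 1.2960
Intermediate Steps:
H(M, Z) = -1341*Z
X(N, m) = 286*N
X(-1366, 579)/4985788 + H(-109, -253)/(-779040 - 1*(-1025892)) = (286*(-1366))/4985788 + (-1341*(-253))/(-779040 - 1*(-1025892)) = -390676*1/4985788 + 339273/(-779040 + 1025892) = -97669/1246447 + 339273/246852 = -97669/1246447 + 339273*(1/246852) = -97669/1246447 + 37697/27428 = 44308447227/34187548316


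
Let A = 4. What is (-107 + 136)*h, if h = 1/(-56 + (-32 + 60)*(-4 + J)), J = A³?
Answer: 1/56 ≈ 0.017857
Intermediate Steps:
J = 64 (J = 4³ = 64)
h = 1/1624 (h = 1/(-56 + (-32 + 60)*(-4 + 64)) = 1/(-56 + 28*60) = 1/(-56 + 1680) = 1/1624 ≈ 0.00061576)
(-107 + 136)*h = (-107 + 136)*(1/1624) = 29*(1/1624) = 1/56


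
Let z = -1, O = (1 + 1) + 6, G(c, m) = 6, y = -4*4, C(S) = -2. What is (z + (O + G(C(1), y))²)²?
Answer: 38025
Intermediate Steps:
y = -16
O = 8 (O = 2 + 6 = 8)
(z + (O + G(C(1), y))²)² = (-1 + (8 + 6)²)² = (-1 + 14²)² = (-1 + 196)² = 195² = 38025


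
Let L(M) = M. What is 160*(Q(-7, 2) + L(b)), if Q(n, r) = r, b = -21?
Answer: -3040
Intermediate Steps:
160*(Q(-7, 2) + L(b)) = 160*(2 - 21) = 160*(-19) = -3040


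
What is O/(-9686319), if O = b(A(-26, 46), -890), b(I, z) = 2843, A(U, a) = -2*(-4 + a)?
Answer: -2843/9686319 ≈ -0.00029351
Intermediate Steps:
A(U, a) = 8 - 2*a
O = 2843
O/(-9686319) = 2843/(-9686319) = 2843*(-1/9686319) = -2843/9686319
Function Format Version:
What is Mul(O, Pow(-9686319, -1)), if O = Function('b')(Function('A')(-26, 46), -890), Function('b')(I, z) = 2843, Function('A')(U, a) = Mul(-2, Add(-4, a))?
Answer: Rational(-2843, 9686319) ≈ -0.00029351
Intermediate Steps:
Function('A')(U, a) = Add(8, Mul(-2, a))
O = 2843
Mul(O, Pow(-9686319, -1)) = Mul(2843, Pow(-9686319, -1)) = Mul(2843, Rational(-1, 9686319)) = Rational(-2843, 9686319)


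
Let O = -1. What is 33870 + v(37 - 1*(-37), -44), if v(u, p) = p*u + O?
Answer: 30613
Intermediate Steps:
v(u, p) = -1 + p*u (v(u, p) = p*u - 1 = -1 + p*u)
33870 + v(37 - 1*(-37), -44) = 33870 + (-1 - 44*(37 - 1*(-37))) = 33870 + (-1 - 44*(37 + 37)) = 33870 + (-1 - 44*74) = 33870 + (-1 - 3256) = 33870 - 3257 = 30613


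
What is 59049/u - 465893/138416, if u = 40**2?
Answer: 464243599/13841600 ≈ 33.540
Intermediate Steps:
u = 1600
59049/u - 465893/138416 = 59049/1600 - 465893/138416 = 464243599/13841600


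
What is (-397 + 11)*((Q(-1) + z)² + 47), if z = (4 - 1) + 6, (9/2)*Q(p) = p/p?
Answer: -4128656/81 ≈ -50971.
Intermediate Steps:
Q(p) = 2/9 (Q(p) = 2*(p/p)/9 = (2/9)*1 = 2/9)
z = 9 (z = 3 + 6 = 9)
(-397 + 11)*((Q(-1) + z)² + 47) = (-397 + 11)*((2/9 + 9)² + 47) = -386*((83/9)² + 47) = -386*(6889/81 + 47) = -386*10696/81 = -4128656/81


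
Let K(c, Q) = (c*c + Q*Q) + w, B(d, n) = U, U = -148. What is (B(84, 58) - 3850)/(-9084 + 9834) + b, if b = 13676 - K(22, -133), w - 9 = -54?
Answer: -1671499/375 ≈ -4457.3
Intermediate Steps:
w = -45 (w = 9 - 54 = -45)
B(d, n) = -148
K(c, Q) = -45 + Q**2 + c**2 (K(c, Q) = (c*c + Q*Q) - 45 = (c**2 + Q**2) - 45 = (Q**2 + c**2) - 45 = -45 + Q**2 + c**2)
b = -4452 (b = 13676 - (-45 + (-133)**2 + 22**2) = 13676 - (-45 + 17689 + 484) = 13676 - 1*18128 = 13676 - 18128 = -4452)
(B(84, 58) - 3850)/(-9084 + 9834) + b = (-148 - 3850)/(-9084 + 9834) - 4452 = -3998/750 - 4452 = -3998*1/750 - 4452 = -1999/375 - 4452 = -1671499/375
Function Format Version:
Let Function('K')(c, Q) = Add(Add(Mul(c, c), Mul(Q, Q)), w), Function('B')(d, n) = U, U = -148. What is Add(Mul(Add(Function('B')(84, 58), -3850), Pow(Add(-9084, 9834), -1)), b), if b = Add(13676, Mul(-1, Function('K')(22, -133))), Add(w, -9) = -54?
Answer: Rational(-1671499, 375) ≈ -4457.3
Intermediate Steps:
w = -45 (w = Add(9, -54) = -45)
Function('B')(d, n) = -148
Function('K')(c, Q) = Add(-45, Pow(Q, 2), Pow(c, 2)) (Function('K')(c, Q) = Add(Add(Mul(c, c), Mul(Q, Q)), -45) = Add(Add(Pow(c, 2), Pow(Q, 2)), -45) = Add(Add(Pow(Q, 2), Pow(c, 2)), -45) = Add(-45, Pow(Q, 2), Pow(c, 2)))
b = -4452 (b = Add(13676, Mul(-1, Add(-45, Pow(-133, 2), Pow(22, 2)))) = Add(13676, Mul(-1, Add(-45, 17689, 484))) = Add(13676, Mul(-1, 18128)) = Add(13676, -18128) = -4452)
Add(Mul(Add(Function('B')(84, 58), -3850), Pow(Add(-9084, 9834), -1)), b) = Add(Mul(Add(-148, -3850), Pow(Add(-9084, 9834), -1)), -4452) = Add(Mul(-3998, Pow(750, -1)), -4452) = Add(Mul(-3998, Rational(1, 750)), -4452) = Add(Rational(-1999, 375), -4452) = Rational(-1671499, 375)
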